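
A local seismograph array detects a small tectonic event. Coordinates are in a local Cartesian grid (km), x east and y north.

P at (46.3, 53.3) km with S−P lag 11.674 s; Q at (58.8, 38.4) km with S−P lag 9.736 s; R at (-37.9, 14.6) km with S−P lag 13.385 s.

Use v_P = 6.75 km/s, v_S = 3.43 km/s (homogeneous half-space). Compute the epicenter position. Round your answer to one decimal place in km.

Distance from S−P lag: d = Δt · v_P v_S / (v_P − v_S) = Δt · (6.75·3.43)/(6.75−3.43) ≈ 6.9736·Δt.
So d_P = 81.41, d_Q = 67.90, d_R = 93.34 km.
Circle about each station: (x − 46.3)² + (y − 53.3)² = 81.41²; (x − 58.8)² + (y − 38.4)² = 67.90²; (x + 37.9)² + (y − 14.6)² = 93.34².
Subtracting the P equation from the Q and R equations removes the quadratic terms:
25.0 x − 29.8 y = 1964.60
-168.4 x − 77.4 y = -5419.78
Solving the 2×2 system: x ≈ 45.1, y ≈ -28.1 km.

x ≈ 45.1 km, y ≈ -28.1 km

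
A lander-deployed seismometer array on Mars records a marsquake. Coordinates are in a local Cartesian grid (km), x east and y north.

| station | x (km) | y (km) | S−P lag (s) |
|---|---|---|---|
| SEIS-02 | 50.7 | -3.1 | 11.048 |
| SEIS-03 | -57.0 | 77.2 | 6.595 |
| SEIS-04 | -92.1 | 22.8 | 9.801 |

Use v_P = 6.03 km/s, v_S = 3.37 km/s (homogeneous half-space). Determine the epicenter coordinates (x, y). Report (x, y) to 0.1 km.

Distance from S−P lag: d = Δt · v_P v_S / (v_P − v_S) = Δt · (6.03·3.37)/(6.03−3.37) ≈ 7.6395·Δt.
So d_SEIS-02 = 84.40, d_SEIS-03 = 50.38, d_SEIS-04 = 74.87 km.
Circle about each station: (x − 50.7)² + (y + 3.1)² = 84.40²; (x + 57.0)² + (y − 77.2)² = 50.38²; (x + 92.1)² + (y − 22.8)² = 74.87².
Subtracting pairs of circle equations eliminates x²+y² and gives linear equations (the radical axes):
-215.4 x + 160.6 y = 11213.96
-285.6 x + 51.8 y = 7939.99
Solving the 2×2 system: x ≈ -20.0, y ≈ 43.0 km.
Check against SEIS-02 (with the unrounded x, y): √((x − 50.7)²+(y + 3.1)²) = 84.40 ≈ 84.40 km. ✓

-20.0 km east, 43.0 km north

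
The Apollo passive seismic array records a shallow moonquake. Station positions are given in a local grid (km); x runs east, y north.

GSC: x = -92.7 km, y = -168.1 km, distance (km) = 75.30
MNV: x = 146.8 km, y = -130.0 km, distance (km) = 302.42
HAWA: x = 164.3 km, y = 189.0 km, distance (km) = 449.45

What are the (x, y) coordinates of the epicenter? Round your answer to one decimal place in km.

Circle about each station: (x + 92.7)² + (y + 168.1)² = 75.30²; (x − 146.8)² + (y + 130.0)² = 302.42²; (x − 164.3)² + (y − 189.0)² = 449.45².
Subtracting the GSC equation from the MNV and HAWA equations removes the quadratic terms:
479.0 x + 76.2 y = -84188.43
514.0 x + 714.2 y = -170470.62
Solving the 2×2 system: x ≈ -155.6, y ≈ -126.7 km.

x ≈ -155.6 km, y ≈ -126.7 km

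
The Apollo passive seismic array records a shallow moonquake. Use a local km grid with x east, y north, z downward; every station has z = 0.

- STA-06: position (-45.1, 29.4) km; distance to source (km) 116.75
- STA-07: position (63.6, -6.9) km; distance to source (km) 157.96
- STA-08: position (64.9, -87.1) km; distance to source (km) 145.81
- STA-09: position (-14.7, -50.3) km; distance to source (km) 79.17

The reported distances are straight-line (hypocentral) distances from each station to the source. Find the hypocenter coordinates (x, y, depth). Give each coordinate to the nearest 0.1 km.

Each station gives a sphere (x−x_i)² + (y−y_i)² + z² = d_i² (stations at z=0).
Subtracting the STA-06 sphere from STA-07 and STA-08: z² cancels, leaving linear equations in x and y:
217.4 x − 72.6 y = -10126.60
220.0 x − 233.0 y = 1270.06
Solving: x ≈ -70.691, y ≈ -72.197 km (keep extra digits for the depth step; rounded: -70.7, -72.2).
Then from the STA-06 sphere: z² = 116.75² − (x + 45.1)² − (y − 29.4)² with x = -70.691, y = -72.197, so z ≈ 51.514 ≈ 51.5 km.
Check against STA-09 (with the unrounded solution): distance 79.17 ≈ 79.17 km. ✓

x ≈ -70.7 km, y ≈ -72.2 km, depth ≈ 51.5 km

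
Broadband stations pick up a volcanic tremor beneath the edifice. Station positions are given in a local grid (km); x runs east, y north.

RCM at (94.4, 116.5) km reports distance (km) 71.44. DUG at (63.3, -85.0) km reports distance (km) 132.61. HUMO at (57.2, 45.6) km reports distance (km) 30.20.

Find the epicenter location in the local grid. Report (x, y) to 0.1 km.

87.4 km east, 45.4 km north

Circle about each station: (x − 94.4)² + (y − 116.5)² = 71.44²; (x − 63.3)² + (y + 85.0)² = 132.61²; (x − 57.2)² + (y − 45.6)² = 30.20².
Subtracting the RCM equation from the DUG and HUMO equations removes the quadratic terms:
-62.2 x − 403.0 y = -23733.46
-74.4 x − 141.8 y = -12940.78
Solving the 2×2 system: x ≈ 87.4, y ≈ 45.4 km.
Check against RCM (with the unrounded x, y): √((x − 94.4)²+(y − 116.5)²) = 71.44 ≈ 71.44 km. ✓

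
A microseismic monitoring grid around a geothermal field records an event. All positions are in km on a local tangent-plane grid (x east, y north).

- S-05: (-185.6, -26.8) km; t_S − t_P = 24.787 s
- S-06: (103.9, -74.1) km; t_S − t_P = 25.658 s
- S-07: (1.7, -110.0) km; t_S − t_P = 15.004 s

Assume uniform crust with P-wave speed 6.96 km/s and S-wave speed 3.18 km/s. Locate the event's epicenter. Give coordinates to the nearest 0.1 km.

(-40.6, -33.0)

Distance from S−P lag: d = Δt · v_P v_S / (v_P − v_S) = Δt · (6.96·3.18)/(6.96−3.18) ≈ 5.8552·Δt.
So d_S-05 = 145.13, d_S-06 = 150.23, d_S-07 = 87.85 km.
Circle about each station: (x + 185.6)² + (y + 26.8)² = 145.13²; (x − 103.9)² + (y + 74.1)² = 150.23²; (x − 1.7)² + (y + 110.0)² = 87.85².
Subtracting the S-05 equation from the S-06 and S-07 equations removes the quadratic terms:
579.0 x − 94.6 y = -20385.92
374.6 x − 166.4 y = -9717.62
Solving the 2×2 system: x ≈ -40.6, y ≈ -33.0 km.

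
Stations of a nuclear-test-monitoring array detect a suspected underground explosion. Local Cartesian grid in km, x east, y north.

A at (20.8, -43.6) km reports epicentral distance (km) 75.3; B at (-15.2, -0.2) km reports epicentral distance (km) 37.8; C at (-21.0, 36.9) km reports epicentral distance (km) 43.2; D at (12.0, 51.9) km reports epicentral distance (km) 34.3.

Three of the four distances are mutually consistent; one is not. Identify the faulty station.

Solve using three stations at a time. Using B, C, D (subtract circle equations pairwise → linear system) gives (x, y) ≈ (17.9, 18.1).
Distances from that point to each station vs reported:
  A: calculated 61.8 vs reported 75.3 → residual 13.5 km
  B: calculated 37.8 vs reported 37.8 → residual 0.0 km
  C: calculated 43.2 vs reported 43.2 → residual 0.0 km
  D: calculated 34.3 vs reported 34.3 → residual 0.0 km
B, C, D are mutually consistent (residuals ≈ 0); A is off by 13.5 km.

A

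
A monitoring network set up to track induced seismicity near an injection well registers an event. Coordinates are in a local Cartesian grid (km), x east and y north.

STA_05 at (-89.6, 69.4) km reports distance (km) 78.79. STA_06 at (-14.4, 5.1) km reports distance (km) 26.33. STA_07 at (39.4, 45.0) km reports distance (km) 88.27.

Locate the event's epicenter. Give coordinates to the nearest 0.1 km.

Circle about each station: (x + 89.6)² + (y − 69.4)² = 78.79²; (x + 14.4)² + (y − 5.1)² = 26.33²; (x − 39.4)² + (y − 45.0)² = 88.27².
Subtracting the STA_05 equation from the STA_06 and STA_07 equations removes the quadratic terms:
150.4 x − 128.6 y = -7096.55
258.0 x − 48.8 y = -10850.89
Solving the 2×2 system: x ≈ -40.6, y ≈ 7.7 km.

x ≈ -40.6 km, y ≈ 7.7 km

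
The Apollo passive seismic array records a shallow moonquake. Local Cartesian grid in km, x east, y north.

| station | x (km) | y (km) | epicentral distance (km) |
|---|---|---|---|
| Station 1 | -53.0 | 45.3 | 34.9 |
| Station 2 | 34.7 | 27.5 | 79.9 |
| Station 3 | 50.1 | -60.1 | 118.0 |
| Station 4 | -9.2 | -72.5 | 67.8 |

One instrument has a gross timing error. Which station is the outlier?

Station 4

Solve using three stations at a time. Using Station 1, Station 2, Station 3 (subtract circle equations pairwise → linear system) gives (x, y) ≈ (-43.6, 11.6).
Distances from that point to each station vs reported:
  Station 1: calculated 35.0 vs reported 34.9 → residual 0.1 km
  Station 2: calculated 79.9 vs reported 79.9 → residual 0.0 km
  Station 3: calculated 118.0 vs reported 118.0 → residual 0.0 km
  Station 4: calculated 90.9 vs reported 67.8 → residual 23.1 km
Station 1, Station 2, Station 3 are mutually consistent (residuals ≈ 0); Station 4 is off by 23.1 km.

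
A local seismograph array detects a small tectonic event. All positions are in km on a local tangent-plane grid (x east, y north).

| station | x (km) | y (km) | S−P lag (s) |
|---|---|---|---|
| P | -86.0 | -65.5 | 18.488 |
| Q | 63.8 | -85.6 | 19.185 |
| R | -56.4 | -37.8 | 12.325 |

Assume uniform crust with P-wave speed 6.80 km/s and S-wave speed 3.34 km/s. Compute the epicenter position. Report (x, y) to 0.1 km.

Distance from S−P lag: d = Δt · v_P v_S / (v_P − v_S) = Δt · (6.80·3.34)/(6.80−3.34) ≈ 6.5642·Δt.
So d_P = 121.36, d_Q = 125.93, d_R = 80.90 km.
Circle about each station: (x + 86.0)² + (y + 65.5)² = 121.36²; (x − 63.8)² + (y + 85.6)² = 125.93²; (x + 56.4)² + (y + 37.8)² = 80.90².
Subtracting pairs of circle equations eliminates x²+y² and gives linear equations (the radical axes):
299.6 x − 40.2 y = -1418.57
59.2 x + 55.4 y = 1106.99
Solving the 2×2 system: x ≈ -1.8, y ≈ 21.9 km.
Check against P (with the unrounded x, y): √((x + 86.0)²+(y + 65.5)²) = 121.36 ≈ 121.36 km. ✓

-1.8 km east, 21.9 km north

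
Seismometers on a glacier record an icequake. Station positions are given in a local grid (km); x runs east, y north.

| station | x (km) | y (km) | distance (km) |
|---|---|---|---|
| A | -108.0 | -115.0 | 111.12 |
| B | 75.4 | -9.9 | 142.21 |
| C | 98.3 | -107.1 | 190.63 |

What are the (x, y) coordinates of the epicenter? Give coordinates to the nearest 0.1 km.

Circle about each station: (x + 108.0)² + (y + 115.0)² = 111.12²; (x − 75.4)² + (y + 9.9)² = 142.21²; (x − 98.3)² + (y + 107.1)² = 190.63².
Subtracting the A equation from the B and C equations removes the quadratic terms:
366.8 x + 210.2 y = -26981.86
412.6 x + 15.8 y = -27747.84
Solving the 2×2 system: x ≈ -66.8, y ≈ -11.8 km.

(-66.8, -11.8)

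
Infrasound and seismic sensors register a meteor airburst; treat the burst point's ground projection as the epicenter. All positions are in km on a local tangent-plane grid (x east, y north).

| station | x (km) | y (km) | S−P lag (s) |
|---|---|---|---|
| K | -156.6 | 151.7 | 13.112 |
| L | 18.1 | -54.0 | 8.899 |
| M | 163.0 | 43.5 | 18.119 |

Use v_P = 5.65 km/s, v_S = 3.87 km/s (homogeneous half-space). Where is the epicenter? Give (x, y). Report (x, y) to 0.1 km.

Distance from S−P lag: d = Δt · v_P v_S / (v_P − v_S) = Δt · (5.65·3.87)/(5.65−3.87) ≈ 12.2840·Δt.
So d_K = 161.07, d_L = 109.32, d_M = 222.57 km.
Circle about each station: (x + 156.6)² + (y − 151.7)² = 161.07²; (x − 18.1)² + (y + 54.0)² = 109.32²; (x − 163.0)² + (y − 43.5)² = 222.57².
Subtracting the K equation from the L and M equations removes the quadratic terms:
349.4 x − 411.4 y = -30300.16
639.2 x − 216.4 y = -42669.06
Solving the 2×2 system: x ≈ -58.7, y ≈ 23.8 km.

-58.7 km east, 23.8 km north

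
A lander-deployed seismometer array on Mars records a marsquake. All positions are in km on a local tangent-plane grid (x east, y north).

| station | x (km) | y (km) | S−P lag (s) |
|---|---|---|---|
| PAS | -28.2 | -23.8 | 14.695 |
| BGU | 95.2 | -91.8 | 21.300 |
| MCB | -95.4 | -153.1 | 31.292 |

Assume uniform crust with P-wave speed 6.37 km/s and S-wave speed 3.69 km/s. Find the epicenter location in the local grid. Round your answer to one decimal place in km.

38.8 km east, 86.3 km north

Distance from S−P lag: d = Δt · v_P v_S / (v_P − v_S) = Δt · (6.37·3.69)/(6.37−3.69) ≈ 8.7706·Δt.
So d_PAS = 128.88, d_BGU = 186.81, d_MCB = 274.45 km.
Circle about each station: (x + 28.2)² + (y + 23.8)² = 128.88²; (x − 95.2)² + (y + 91.8)² = 186.81²; (x + 95.4)² + (y + 153.1)² = 274.45².
Subtracting pairs of circle equations eliminates x²+y² and gives linear equations (the radical axes):
246.8 x − 136.0 y = -2159.32
-134.4 x − 258.6 y = -27533.66
Solving the 2×2 system: x ≈ 38.8, y ≈ 86.3 km.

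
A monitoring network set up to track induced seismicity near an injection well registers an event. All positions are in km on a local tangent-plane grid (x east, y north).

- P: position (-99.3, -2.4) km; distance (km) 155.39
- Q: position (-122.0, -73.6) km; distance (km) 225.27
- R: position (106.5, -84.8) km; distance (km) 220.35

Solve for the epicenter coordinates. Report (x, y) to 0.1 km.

x ≈ 6.4 km, y ≈ 111.5 km

Circle about each station: (x + 99.3)² + (y + 2.4)² = 155.39²; (x + 122.0)² + (y + 73.6)² = 225.27²; (x − 106.5)² + (y + 84.8)² = 220.35².
Subtracting pairs of circle equations eliminates x²+y² and gives linear equations (the radical axes):
-45.4 x − 142.4 y = -16165.81
411.6 x − 164.8 y = -15741.03
Solving the 2×2 system: x ≈ 6.4, y ≈ 111.5 km.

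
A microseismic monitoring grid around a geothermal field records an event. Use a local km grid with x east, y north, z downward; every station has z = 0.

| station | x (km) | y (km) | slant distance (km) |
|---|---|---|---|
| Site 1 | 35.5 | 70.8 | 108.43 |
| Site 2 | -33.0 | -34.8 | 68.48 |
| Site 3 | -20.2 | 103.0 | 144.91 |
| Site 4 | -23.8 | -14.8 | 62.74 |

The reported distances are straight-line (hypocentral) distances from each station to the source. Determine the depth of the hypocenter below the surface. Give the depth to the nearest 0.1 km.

38.8 km

Each station gives a sphere (x−x_i)² + (y−y_i)² + z² = d_i² (stations at z=0).
Subtracting the Site 1 sphere from Site 2 and Site 3: z² cancels, leaving linear equations in x and y:
-137.0 x − 211.2 y = 3094.70
-111.4 x + 64.4 y = -4497.69
Solving: x ≈ 23.203, y ≈ -29.704 km (keep extra digits for the depth step; rounded: 23.2, -29.7).
Then from the Site 1 sphere: z² = 108.43² − (x − 35.5)² − (y − 70.8)² with x = 23.203, y = -29.704, so z ≈ 38.792 ≈ 38.8 km.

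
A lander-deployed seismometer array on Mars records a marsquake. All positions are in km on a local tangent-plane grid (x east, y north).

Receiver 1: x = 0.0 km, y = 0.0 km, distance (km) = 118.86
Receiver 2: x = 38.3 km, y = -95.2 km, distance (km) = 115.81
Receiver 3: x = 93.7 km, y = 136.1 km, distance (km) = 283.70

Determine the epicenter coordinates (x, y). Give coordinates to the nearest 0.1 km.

Circle about each station: x² + y² = 118.86²; (x − 38.3)² + (y + 95.2)² = 115.81²; (x − 93.7)² + (y − 136.1)² = 283.70².
Subtracting the Receiver 1 equation from the Receiver 2 and Receiver 3 equations removes the quadratic terms:
76.6 x − 190.4 y = 11245.67
187.4 x + 272.2 y = -39055.09
Solving the 2×2 system: x ≈ -77.4, y ≈ -90.2 km.
Check against Receiver 1 (with the unrounded x, y): √(x²+y²) = 118.85 ≈ 118.86 km. ✓

(-77.4, -90.2)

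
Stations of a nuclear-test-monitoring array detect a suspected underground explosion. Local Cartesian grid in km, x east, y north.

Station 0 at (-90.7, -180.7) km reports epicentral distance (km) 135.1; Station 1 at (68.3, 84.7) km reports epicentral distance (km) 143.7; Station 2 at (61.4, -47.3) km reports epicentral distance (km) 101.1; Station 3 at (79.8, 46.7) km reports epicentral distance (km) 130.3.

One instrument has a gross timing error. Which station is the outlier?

Station 0

Solve using three stations at a time. Using Station 1, Station 2, Station 3 (subtract circle equations pairwise → linear system) gives (x, y) ≈ (-34.9, -15.6).
Distances from that point to each station vs reported:
  Station 0: calculated 174.3 vs reported 135.1 → residual 39.2 km
  Station 1: calculated 143.9 vs reported 143.7 → residual 0.2 km
  Station 2: calculated 101.4 vs reported 101.1 → residual 0.3 km
  Station 3: calculated 130.5 vs reported 130.3 → residual 0.2 km
Station 1, Station 2, Station 3 are mutually consistent (residuals ≈ 0); Station 0 is off by 39.2 km.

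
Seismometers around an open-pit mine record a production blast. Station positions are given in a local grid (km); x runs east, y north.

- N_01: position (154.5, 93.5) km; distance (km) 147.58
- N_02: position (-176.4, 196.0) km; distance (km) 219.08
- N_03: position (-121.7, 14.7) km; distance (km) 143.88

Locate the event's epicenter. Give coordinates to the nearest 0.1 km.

Circle about each station: (x − 154.5)² + (y − 93.5)² = 147.58²; (x + 176.4)² + (y − 196.0)² = 219.08²; (x + 121.7)² + (y − 14.7)² = 143.88².
Subtracting the N_01 equation from the N_02 and N_03 equations removes the quadratic terms:
-661.8 x + 205.0 y = 10704.27
-552.4 x − 157.6 y = -16507.12
Solving the 2×2 system: x ≈ 7.8, y ≈ 77.4 km.
Check against N_01 (with the unrounded x, y): √((x − 154.5)²+(y − 93.5)²) = 147.58 ≈ 147.58 km. ✓

(7.8, 77.4)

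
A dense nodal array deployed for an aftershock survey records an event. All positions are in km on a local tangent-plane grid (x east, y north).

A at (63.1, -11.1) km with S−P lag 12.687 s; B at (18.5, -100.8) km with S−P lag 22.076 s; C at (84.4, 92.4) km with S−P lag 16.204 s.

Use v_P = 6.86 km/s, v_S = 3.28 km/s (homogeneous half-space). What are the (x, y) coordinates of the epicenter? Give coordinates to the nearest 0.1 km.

Distance from S−P lag: d = Δt · v_P v_S / (v_P − v_S) = Δt · (6.86·3.28)/(6.86−3.28) ≈ 6.2851·Δt.
So d_A = 79.74, d_B = 138.75, d_C = 101.84 km.
Circle about each station: (x − 63.1)² + (y + 11.1)² = 79.74²; (x − 18.5)² + (y + 100.8)² = 138.75²; (x − 84.4)² + (y − 92.4)² = 101.84².
Subtracting pairs of circle equations eliminates x²+y² and gives linear equations (the radical axes):
-89.2 x − 179.4 y = -6495.02
42.6 x + 207.0 y = 7543.38
Solving the 2×2 system: x ≈ -0.8, y ≈ 36.6 km.

-0.8 km east, 36.6 km north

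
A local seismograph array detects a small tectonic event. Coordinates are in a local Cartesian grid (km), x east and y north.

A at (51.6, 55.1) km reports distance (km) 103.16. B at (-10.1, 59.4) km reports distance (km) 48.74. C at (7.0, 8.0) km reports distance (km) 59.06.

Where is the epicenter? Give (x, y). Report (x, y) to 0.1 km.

Circle about each station: (x − 51.6)² + (y − 55.1)² = 103.16²; (x + 10.1)² + (y − 59.4)² = 48.74²; (x − 7.0)² + (y − 8.0)² = 59.06².
Subtracting the A equation from the B and C equations removes the quadratic terms:
-123.4 x + 8.6 y = 6198.20
-89.2 x − 94.2 y = 1568.33
Solving the 2×2 system: x ≈ -48.2, y ≈ 29.0 km.

x ≈ -48.2 km, y ≈ 29.0 km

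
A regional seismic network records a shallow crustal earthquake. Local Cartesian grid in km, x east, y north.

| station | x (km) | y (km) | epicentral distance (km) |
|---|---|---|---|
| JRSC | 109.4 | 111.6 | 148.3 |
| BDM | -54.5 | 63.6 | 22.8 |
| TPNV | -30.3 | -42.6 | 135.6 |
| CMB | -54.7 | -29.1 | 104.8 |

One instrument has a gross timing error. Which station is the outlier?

TPNV

Solve using three stations at a time. Using JRSC, BDM, CMB (subtract circle equations pairwise → linear system) gives (x, y) ≈ (-34.0, 73.6).
Distances from that point to each station vs reported:
  JRSC: calculated 148.3 vs reported 148.3 → residual 0.0 km
  BDM: calculated 22.9 vs reported 22.8 → residual 0.1 km
  TPNV: calculated 116.3 vs reported 135.6 → residual 19.3 km
  CMB: calculated 104.8 vs reported 104.8 → residual 0.0 km
JRSC, BDM, CMB are mutually consistent (residuals ≈ 0); TPNV is off by 19.3 km.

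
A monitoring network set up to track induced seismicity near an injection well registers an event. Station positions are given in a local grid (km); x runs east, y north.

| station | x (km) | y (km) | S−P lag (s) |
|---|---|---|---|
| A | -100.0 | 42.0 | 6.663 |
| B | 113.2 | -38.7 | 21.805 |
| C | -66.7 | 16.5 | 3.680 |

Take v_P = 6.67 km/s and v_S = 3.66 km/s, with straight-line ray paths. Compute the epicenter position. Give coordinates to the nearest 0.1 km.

Distance from S−P lag: d = Δt · v_P v_S / (v_P − v_S) = Δt · (6.67·3.66)/(6.67−3.66) ≈ 8.1104·Δt.
So d_A = 54.04, d_B = 176.85, d_C = 29.85 km.
Circle about each station: (x + 100.0)² + (y − 42.0)² = 54.04²; (x − 113.2)² + (y + 38.7)² = 176.85²; (x + 66.7)² + (y − 16.5)² = 29.85².
Subtracting pairs of circle equations eliminates x²+y² and gives linear equations (the radical axes):
426.4 x − 161.4 y = -25807.67
66.6 x − 51.0 y = -5013.56
Solving the 2×2 system: x ≈ -46.1, y ≈ 38.1 km.
Check against A (with the unrounded x, y): √((x + 100.0)²+(y − 42.0)²) = 54.04 ≈ 54.04 km. ✓

-46.1 km east, 38.1 km north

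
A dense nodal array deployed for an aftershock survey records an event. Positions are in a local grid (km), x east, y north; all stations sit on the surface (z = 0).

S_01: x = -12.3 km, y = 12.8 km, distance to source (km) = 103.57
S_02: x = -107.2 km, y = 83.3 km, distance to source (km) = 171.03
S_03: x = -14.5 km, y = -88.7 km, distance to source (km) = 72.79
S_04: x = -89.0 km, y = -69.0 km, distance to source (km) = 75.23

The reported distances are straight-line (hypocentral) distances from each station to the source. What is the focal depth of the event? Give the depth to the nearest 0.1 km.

Each station gives a sphere (x−x_i)² + (y−y_i)² + z² = d_i² (stations at z=0).
Subtracting the S_01 sphere from S_02 and S_03: z² cancels, leaving linear equations in x and y:
-189.8 x + 141.0 y = -408.92
-4.4 x − 203.0 y = 13191.17
Solving: x ≈ -45.388, y ≈ -63.997 km (keep extra digits for the depth step; rounded: -45.4, -64.0).
Then from the S_01 sphere: z² = 103.57² − (x + 12.3)² − (y − 12.8)² with x = -45.388, y = -63.997, so z ≈ 61.108 ≈ 61.1 km.

depth ≈ 61.1 km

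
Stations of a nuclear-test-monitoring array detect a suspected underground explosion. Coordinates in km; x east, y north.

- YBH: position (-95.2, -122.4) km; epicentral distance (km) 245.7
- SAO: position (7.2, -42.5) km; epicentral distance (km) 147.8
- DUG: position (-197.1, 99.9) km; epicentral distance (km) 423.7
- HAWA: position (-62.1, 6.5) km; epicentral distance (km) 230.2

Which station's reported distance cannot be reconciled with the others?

DUG

Solve using three stations at a time. Using YBH, SAO, HAWA (subtract circle equations pairwise → linear system) gives (x, y) ≈ (148.1, -87.6).
Distances from that point to each station vs reported:
  YBH: calculated 245.8 vs reported 245.7 → residual 0.1 km
  SAO: calculated 147.9 vs reported 147.8 → residual 0.1 km
  DUG: calculated 392.8 vs reported 423.7 → residual 30.9 km
  HAWA: calculated 230.3 vs reported 230.2 → residual 0.1 km
YBH, SAO, HAWA are mutually consistent (residuals ≈ 0); DUG is off by 30.9 km.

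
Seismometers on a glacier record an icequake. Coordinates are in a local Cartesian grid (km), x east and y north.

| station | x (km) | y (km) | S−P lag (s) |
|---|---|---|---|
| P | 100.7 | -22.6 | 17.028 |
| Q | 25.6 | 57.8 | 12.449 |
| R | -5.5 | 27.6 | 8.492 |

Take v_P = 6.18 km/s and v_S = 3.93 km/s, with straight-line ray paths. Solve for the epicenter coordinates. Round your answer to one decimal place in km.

(-83.1, -21.2)

Distance from S−P lag: d = Δt · v_P v_S / (v_P − v_S) = Δt · (6.18·3.93)/(6.18−3.93) ≈ 10.7944·Δt.
So d_P = 183.81, d_Q = 134.38, d_R = 91.67 km.
Circle about each station: (x − 100.7)² + (y + 22.6)² = 183.81²; (x − 25.6)² + (y − 57.8)² = 134.38²; (x + 5.5)² + (y − 27.6)² = 91.67².
Subtracting the P equation from the Q and R equations removes the quadratic terms:
-150.2 x + 160.8 y = 9073.08
-212.4 x + 100.4 y = 15523.49
Solving the 2×2 system: x ≈ -83.1, y ≈ -21.2 km.
Check against P (with the unrounded x, y): √((x − 100.7)²+(y + 22.6)²) = 183.82 ≈ 183.81 km. ✓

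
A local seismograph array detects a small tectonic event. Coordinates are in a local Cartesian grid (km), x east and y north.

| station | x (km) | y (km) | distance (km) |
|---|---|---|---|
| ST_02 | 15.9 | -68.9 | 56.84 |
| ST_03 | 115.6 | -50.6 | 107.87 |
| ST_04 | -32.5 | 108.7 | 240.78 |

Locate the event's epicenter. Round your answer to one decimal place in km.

Circle about each station: (x − 15.9)² + (y + 68.9)² = 56.84²; (x − 115.6)² + (y + 50.6)² = 107.87²; (x + 32.5)² + (y − 108.7)² = 240.78².
Subtracting the ST_02 equation from the ST_03 and ST_04 equations removes the quadratic terms:
199.4 x + 36.6 y = 2518.55
-96.8 x + 355.2 y = -46872.30
Solving the 2×2 system: x ≈ 35.1, y ≈ -122.4 km.

(35.1, -122.4)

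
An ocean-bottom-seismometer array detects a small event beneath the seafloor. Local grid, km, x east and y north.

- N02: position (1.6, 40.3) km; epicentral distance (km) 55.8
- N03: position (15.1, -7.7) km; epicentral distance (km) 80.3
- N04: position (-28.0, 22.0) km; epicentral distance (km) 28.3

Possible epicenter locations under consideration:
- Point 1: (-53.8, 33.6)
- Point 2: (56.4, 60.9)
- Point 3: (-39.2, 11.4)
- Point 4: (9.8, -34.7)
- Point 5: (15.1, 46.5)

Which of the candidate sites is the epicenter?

Point 1

For each candidate, compare |candidate − station| to the reported distance:
Point 1: residuals N02 0.0, N03 0.0, N04 0.0 → max 0.0 km
Point 2: residuals N02 2.7, N03 0.2, N04 64.6 → max 64.6 km
Point 3: residuals N02 5.8, N03 22.7, N04 12.9 → max 22.7 km
Point 4: residuals N02 19.6, N03 52.8, N04 39.8 → max 52.8 km
Point 5: residuals N02 40.9, N03 26.1, N04 21.3 → max 40.9 km
Only Point 1 has all residuals ≈ 0.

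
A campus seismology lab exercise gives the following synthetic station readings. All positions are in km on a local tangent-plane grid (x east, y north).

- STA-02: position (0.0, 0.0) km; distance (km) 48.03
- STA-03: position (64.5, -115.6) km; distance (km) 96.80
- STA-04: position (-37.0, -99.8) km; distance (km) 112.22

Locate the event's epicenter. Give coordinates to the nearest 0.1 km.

Circle about each station: x² + y² = 48.03²; (x − 64.5)² + (y + 115.6)² = 96.80²; (x + 37.0)² + (y + 99.8)² = 112.22².
Subtracting the STA-02 equation from the STA-03 and STA-04 equations removes the quadratic terms:
129.0 x − 231.2 y = 10460.25
-74.0 x − 199.6 y = 1042.59
Solving the 2×2 system: x ≈ 43.1, y ≈ -21.2 km.

(43.1, -21.2)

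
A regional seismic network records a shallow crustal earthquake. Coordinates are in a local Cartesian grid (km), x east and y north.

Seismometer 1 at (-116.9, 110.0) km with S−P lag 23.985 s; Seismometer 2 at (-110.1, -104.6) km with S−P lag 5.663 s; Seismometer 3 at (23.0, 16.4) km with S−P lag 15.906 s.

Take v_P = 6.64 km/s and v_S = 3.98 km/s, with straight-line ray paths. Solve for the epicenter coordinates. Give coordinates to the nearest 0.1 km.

-56.1 km east, -120.4 km north

Distance from S−P lag: d = Δt · v_P v_S / (v_P − v_S) = Δt · (6.64·3.98)/(6.64−3.98) ≈ 9.9350·Δt.
So d_Seismometer 1 = 238.29, d_Seismometer 2 = 56.26, d_Seismometer 3 = 158.03 km.
Circle about each station: (x + 116.9)² + (y − 110.0)² = 238.29²; (x + 110.1)² + (y + 104.6)² = 56.26²; (x − 23.0)² + (y − 16.4)² = 158.03².
Subtracting the Seismometer 1 equation from the Seismometer 2 and Seismometer 3 equations removes the quadratic terms:
13.6 x − 429.2 y = 50914.50
279.8 x − 187.2 y = 6840.99
Solving the 2×2 system: x ≈ -56.1, y ≈ -120.4 km.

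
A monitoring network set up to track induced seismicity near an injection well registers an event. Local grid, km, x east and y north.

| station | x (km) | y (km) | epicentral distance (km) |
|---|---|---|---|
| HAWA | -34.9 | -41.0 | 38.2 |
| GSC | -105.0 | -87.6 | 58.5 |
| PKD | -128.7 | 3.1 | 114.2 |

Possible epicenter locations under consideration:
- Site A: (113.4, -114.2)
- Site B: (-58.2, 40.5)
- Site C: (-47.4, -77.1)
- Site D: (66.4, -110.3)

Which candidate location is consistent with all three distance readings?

Site C

For each candidate, compare |candidate − station| to the reported distance:
Site A: residuals HAWA 127.2, GSC 161.5, PKD 154.8 → max 161.5 km
Site B: residuals HAWA 46.6, GSC 77.9, PKD 34.4 → max 77.9 km
Site C: residuals HAWA 0.0, GSC 0.0, PKD 0.0 → max 0.0 km
Site D: residuals HAWA 84.5, GSC 114.4, PKD 111.5 → max 114.4 km
Only Site C has all residuals ≈ 0.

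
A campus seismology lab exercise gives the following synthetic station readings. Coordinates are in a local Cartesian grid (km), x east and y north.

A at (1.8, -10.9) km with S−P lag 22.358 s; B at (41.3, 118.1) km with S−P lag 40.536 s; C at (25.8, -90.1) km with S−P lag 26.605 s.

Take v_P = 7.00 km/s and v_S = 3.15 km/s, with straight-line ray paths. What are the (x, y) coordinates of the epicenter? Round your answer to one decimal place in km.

Distance from S−P lag: d = Δt · v_P v_S / (v_P − v_S) = Δt · (7.00·3.15)/(7.00−3.15) ≈ 5.7273·Δt.
So d_A = 128.05, d_B = 232.16, d_C = 152.37 km.
Circle about each station: (x − 1.8)² + (y + 10.9)² = 128.05²; (x − 41.3)² + (y − 118.1)² = 232.16²; (x − 25.8)² + (y + 90.1)² = 152.37².
Subtracting pairs of circle equations eliminates x²+y² and gives linear equations (the radical axes):
79.0 x + 258.0 y = -21970.21
48.0 x − 158.4 y = 1841.79
Solving the 2×2 system: x ≈ -120.7, y ≈ -48.2 km.

(-120.7, -48.2)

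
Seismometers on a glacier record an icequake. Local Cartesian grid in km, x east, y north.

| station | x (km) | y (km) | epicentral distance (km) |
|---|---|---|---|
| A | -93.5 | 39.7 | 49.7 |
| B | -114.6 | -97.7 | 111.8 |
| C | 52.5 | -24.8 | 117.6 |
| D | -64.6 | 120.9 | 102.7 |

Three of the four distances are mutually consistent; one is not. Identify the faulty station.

D

Solve using three stations at a time. Using A, B, C (subtract circle equations pairwise → linear system) gives (x, y) ≈ (-62.2, 1.1).
Distances from that point to each station vs reported:
  A: calculated 49.7 vs reported 49.7 → residual 0.0 km
  B: calculated 111.8 vs reported 111.8 → residual 0.0 km
  C: calculated 117.6 vs reported 117.6 → residual 0.0 km
  D: calculated 119.9 vs reported 102.7 → residual 17.2 km
A, B, C are mutually consistent (residuals ≈ 0); D is off by 17.2 km.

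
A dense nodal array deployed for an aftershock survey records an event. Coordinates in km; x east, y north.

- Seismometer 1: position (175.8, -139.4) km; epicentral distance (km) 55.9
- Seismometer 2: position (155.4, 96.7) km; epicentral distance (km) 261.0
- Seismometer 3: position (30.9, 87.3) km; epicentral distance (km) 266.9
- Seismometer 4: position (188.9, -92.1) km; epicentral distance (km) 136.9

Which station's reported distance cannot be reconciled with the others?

Seismometer 4

Solve using three stations at a time. Using Seismometer 1, Seismometer 2, Seismometer 3 (subtract circle equations pairwise → linear system) gives (x, y) ≈ (124.9, -162.5).
Distances from that point to each station vs reported:
  Seismometer 1: calculated 55.9 vs reported 55.9 → residual 0.0 km
  Seismometer 2: calculated 261.0 vs reported 261.0 → residual 0.0 km
  Seismometer 3: calculated 266.9 vs reported 266.9 → residual 0.0 km
  Seismometer 4: calculated 95.2 vs reported 136.9 → residual 41.7 km
Seismometer 1, Seismometer 2, Seismometer 3 are mutually consistent (residuals ≈ 0); Seismometer 4 is off by 41.7 km.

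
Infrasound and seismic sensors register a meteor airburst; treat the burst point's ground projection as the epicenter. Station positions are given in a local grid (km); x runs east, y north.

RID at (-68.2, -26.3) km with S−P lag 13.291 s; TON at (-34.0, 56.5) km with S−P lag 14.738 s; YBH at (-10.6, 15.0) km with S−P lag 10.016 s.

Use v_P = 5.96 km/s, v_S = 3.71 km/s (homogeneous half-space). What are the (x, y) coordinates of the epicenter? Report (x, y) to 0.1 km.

(59.4, -54.2)

Distance from S−P lag: d = Δt · v_P v_S / (v_P − v_S) = Δt · (5.96·3.71)/(5.96−3.71) ≈ 9.8274·Δt.
So d_RID = 130.62, d_TON = 144.84, d_YBH = 98.43 km.
Circle about each station: (x + 68.2)² + (y + 26.3)² = 130.62²; (x + 34.0)² + (y − 56.5)² = 144.84²; (x + 10.6)² + (y − 15.0)² = 98.43².
Subtracting pairs of circle equations eliminates x²+y² and gives linear equations (the radical axes):
68.4 x + 165.6 y = -4911.72
115.2 x + 82.6 y = 2367.55
Solving the 2×2 system: x ≈ 59.4, y ≈ -54.2 km.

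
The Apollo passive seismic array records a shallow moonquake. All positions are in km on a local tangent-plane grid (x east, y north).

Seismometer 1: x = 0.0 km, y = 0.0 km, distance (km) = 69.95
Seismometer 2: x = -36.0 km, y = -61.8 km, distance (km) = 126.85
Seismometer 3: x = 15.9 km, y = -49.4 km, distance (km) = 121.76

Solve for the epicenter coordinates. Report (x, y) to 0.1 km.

Circle about each station: x² + y² = 69.95²; (x + 36.0)² + (y + 61.8)² = 126.85²; (x − 15.9)² + (y + 49.4)² = 121.76².
Subtracting pairs of circle equations eliminates x²+y² and gives linear equations (the radical axes):
-72.0 x − 123.6 y = -6082.68
31.8 x − 98.8 y = -7239.33
Solving the 2×2 system: x ≈ -26.6, y ≈ 64.7 km.
Check against Seismometer 1 (with the unrounded x, y): √(x²+y²) = 69.97 ≈ 69.95 km. ✓

(-26.6, 64.7)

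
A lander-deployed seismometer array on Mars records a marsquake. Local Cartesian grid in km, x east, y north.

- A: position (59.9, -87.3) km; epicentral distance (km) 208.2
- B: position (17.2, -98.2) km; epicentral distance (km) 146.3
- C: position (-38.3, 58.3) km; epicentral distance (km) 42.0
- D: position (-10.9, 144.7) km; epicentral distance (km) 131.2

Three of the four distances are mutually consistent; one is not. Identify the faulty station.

A

Solve using three stations at a time. Using B, C, D (subtract circle equations pairwise → linear system) gives (x, y) ≈ (-62.9, 24.2).
Distances from that point to each station vs reported:
  A: calculated 165.9 vs reported 208.2 → residual 42.3 km
  B: calculated 146.3 vs reported 146.3 → residual 0.0 km
  C: calculated 42.0 vs reported 42.0 → residual 0.0 km
  D: calculated 131.2 vs reported 131.2 → residual 0.0 km
B, C, D are mutually consistent (residuals ≈ 0); A is off by 42.3 km.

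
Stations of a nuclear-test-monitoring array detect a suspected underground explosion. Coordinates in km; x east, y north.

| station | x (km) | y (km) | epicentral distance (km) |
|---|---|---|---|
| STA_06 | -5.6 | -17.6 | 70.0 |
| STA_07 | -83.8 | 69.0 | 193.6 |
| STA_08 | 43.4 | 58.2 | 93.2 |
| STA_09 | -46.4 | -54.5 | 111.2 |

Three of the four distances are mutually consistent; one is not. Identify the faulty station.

STA_07

Solve using three stations at a time. Using STA_06, STA_08, STA_09 (subtract circle equations pairwise → linear system) gives (x, y) ≈ (62.7, -33.0).
Distances from that point to each station vs reported:
  STA_06: calculated 70.1 vs reported 70.0 → residual 0.1 km
  STA_07: calculated 178.6 vs reported 193.6 → residual 15.0 km
  STA_08: calculated 93.2 vs reported 93.2 → residual 0.0 km
  STA_09: calculated 111.2 vs reported 111.2 → residual 0.0 km
STA_06, STA_08, STA_09 are mutually consistent (residuals ≈ 0); STA_07 is off by 15.0 km.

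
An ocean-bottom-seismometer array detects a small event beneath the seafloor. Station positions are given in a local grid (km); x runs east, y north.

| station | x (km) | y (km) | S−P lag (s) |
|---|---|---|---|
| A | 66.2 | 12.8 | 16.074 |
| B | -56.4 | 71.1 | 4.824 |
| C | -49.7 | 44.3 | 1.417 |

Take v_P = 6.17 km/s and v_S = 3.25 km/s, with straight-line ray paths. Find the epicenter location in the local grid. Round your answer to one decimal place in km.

-40.2 km east, 42.2 km north

Distance from S−P lag: d = Δt · v_P v_S / (v_P − v_S) = Δt · (6.17·3.25)/(6.17−3.25) ≈ 6.8673·Δt.
So d_A = 110.38, d_B = 33.13, d_C = 9.73 km.
Circle about each station: (x − 66.2)² + (y − 12.8)² = 110.38²; (x + 56.4)² + (y − 71.1)² = 33.13²; (x + 49.7)² + (y − 44.3)² = 9.73².
Subtracting the A equation from the B and C equations removes the quadratic terms:
-245.2 x + 116.6 y = 14776.04
-231.8 x + 63.0 y = 11975.37
Solving the 2×2 system: x ≈ -40.2, y ≈ 42.2 km.
Check against A (with the unrounded x, y): √((x − 66.2)²+(y − 12.8)²) = 110.38 ≈ 110.38 km. ✓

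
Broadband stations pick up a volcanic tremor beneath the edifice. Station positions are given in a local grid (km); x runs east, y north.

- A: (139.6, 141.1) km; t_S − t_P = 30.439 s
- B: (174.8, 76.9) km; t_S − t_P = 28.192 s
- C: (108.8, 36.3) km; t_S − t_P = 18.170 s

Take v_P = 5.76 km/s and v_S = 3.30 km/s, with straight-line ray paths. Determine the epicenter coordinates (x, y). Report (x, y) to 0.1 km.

-7.4 km east, -42.5 km north

Distance from S−P lag: d = Δt · v_P v_S / (v_P − v_S) = Δt · (5.76·3.30)/(5.76−3.30) ≈ 7.7268·Δt.
So d_A = 235.20, d_B = 217.83, d_C = 140.40 km.
Circle about each station: (x − 139.6)² + (y − 141.1)² = 235.20²; (x − 174.8)² + (y − 76.9)² = 217.83²; (x − 108.8)² + (y − 36.3)² = 140.40².
Subtracting the A equation from the B and C equations removes the quadratic terms:
70.4 x − 128.4 y = 4940.41
-61.6 x − 209.6 y = 9364.64
Solving the 2×2 system: x ≈ -7.4, y ≈ -42.5 km.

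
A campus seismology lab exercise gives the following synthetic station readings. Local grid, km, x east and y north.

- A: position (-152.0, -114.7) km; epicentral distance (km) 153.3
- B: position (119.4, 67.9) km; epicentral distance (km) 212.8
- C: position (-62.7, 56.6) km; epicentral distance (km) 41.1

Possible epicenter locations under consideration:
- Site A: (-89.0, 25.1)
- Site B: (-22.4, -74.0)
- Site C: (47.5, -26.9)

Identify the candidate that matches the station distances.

For each candidate, compare |candidate − station| to the reported distance:
Site A: residuals A 0.0, B 0.1, C 0.1 → max 0.1 km
Site B: residuals A 17.5, B 12.2, C 95.6 → max 95.6 km
Site C: residuals A 64.7, B 93.8, C 97.2 → max 97.2 km
Only Site A has all residuals ≈ 0.

Site A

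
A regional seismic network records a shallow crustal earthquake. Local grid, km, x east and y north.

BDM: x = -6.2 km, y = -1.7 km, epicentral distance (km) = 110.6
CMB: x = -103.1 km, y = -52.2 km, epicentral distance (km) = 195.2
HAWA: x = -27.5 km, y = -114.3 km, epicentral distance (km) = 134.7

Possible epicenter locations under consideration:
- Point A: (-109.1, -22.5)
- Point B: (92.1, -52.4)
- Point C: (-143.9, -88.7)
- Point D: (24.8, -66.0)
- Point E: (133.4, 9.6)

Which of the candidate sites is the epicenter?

Point B

For each candidate, compare |candidate − station| to the reported distance:
Point A: residuals BDM 5.6, CMB 164.9, HAWA 11.9 → max 164.9 km
Point B: residuals BDM 0.0, CMB 0.0, HAWA 0.0 → max 0.0 km
Point C: residuals BDM 52.3, CMB 140.5, HAWA 15.5 → max 140.5 km
Point D: residuals BDM 39.2, CMB 66.6, HAWA 63.5 → max 66.6 km
Point E: residuals BDM 29.5, CMB 49.2, HAWA 68.4 → max 68.4 km
Only Point B has all residuals ≈ 0.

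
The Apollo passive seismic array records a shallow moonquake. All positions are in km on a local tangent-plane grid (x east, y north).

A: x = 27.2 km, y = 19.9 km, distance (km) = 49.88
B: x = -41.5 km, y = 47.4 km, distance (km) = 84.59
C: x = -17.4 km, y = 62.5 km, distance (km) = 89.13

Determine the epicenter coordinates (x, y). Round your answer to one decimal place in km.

(3.7, -24.1)

Circle about each station: (x − 27.2)² + (y − 19.9)² = 49.88²; (x + 41.5)² + (y − 47.4)² = 84.59²; (x + 17.4)² + (y − 62.5)² = 89.13².
Subtracting the A equation from the B and C equations removes the quadratic terms:
-137.4 x + 55.0 y = -1834.29
-89.2 x + 85.2 y = -2382.98
Solving the 2×2 system: x ≈ 3.7, y ≈ -24.1 km.
Check against A (with the unrounded x, y): √((x − 27.2)²+(y − 19.9)²) = 49.87 ≈ 49.88 km. ✓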